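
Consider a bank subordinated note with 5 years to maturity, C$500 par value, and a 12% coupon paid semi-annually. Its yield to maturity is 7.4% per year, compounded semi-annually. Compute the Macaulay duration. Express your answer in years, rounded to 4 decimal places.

Periodic yield y = 0.037. Discount each cash flow and weight by its period:
  t   CF        PV=CF/(1+0.037)^t    t·PV
  1        30.00        28.9296        28.9296
  2        30.00        27.8974        55.7948
  3        30.00        26.9020        80.7061
  4        30.00        25.9422       103.7687
  5        30.00        25.0166       125.0828
  6        30.00        24.1240       144.7438
  7        30.00        23.2632       162.8426
  8        30.00        22.4332       179.4656
  9        30.00        21.6328       194.6951
  10      530.00       368.5431     3,685.4312
  Σ                    594.6840     4,761.4601
Price P = Σ PV = 594.6840.
Macaulay duration = Σ(t·PV) / P = 4,761.4601 / 594.6840 = 8.00671 half-year periods.
In years: 8.00671 / 2 = 4.00335 years.

4.0034 years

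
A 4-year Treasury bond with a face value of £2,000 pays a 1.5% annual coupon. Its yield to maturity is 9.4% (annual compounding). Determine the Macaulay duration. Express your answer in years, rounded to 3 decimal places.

3.896 years

Periodic yield y = 0.094. Discount each cash flow and weight by its year:
  t   CF        PV=CF/(1+0.094)^t    t·PV
  1        30.00        27.4223        27.4223
  2        30.00        25.0661        50.1322
  3        30.00        22.9123        68.7370
  4     2,030.00     1,417.1857     5,668.7426
  Σ                  1,492.5864     5,815.0341
Price P = Σ PV = 1,492.5864.
Macaulay duration = Σ(t·PV) / P = 5,815.0341 / 1,492.5864 = 3.89594 years.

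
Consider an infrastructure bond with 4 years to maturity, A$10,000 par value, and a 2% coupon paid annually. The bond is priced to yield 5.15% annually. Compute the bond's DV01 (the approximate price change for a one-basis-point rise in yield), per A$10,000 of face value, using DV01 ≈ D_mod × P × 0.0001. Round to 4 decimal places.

Periodic yield y = 0.0515.
  t   CF        PV=CF/(1+0.0515)^t    t·PV
  1       200.00       190.2045       190.2045
  2       200.00       180.8887       361.7774
  3       200.00       172.0292       516.0876
  4    10,200.00     8,343.7842    33,375.1368
  Σ                  8,886.9066    34,443.2063
P = 8,886.9066; D_Mac = 3.87573 yrs; D_mod = 3.68590 yrs.
DV01 ≈ 3.68590 × 8,886.9066 × 0.0001 = 3.275626.

A$3.2756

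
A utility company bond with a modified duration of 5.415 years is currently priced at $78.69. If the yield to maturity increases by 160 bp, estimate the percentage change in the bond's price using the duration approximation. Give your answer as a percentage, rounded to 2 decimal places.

-8.66%

Duration approximation: ΔP/P ≈ -D_mod · Δy = -5.415 × (+0.016) = -0.086640.
As a percentage: -8.6640%.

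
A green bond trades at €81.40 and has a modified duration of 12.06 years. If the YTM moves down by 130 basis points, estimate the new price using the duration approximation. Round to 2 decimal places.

Duration approximation: ΔP/P ≈ -D_mod · Δy = -12.06 × (-0.013) = +0.156780.
New price ≈ 81.40 × (1 + 0.156780) = 94.161892.

€94.16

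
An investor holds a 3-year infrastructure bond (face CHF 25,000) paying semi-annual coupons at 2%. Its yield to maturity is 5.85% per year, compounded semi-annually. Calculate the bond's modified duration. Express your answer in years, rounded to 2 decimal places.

2.84 years

Periodic yield y = 0.02925. First find Macaulay duration:
  t   CF        PV=CF/(1+0.02925)^t    t·PV
  1       250.00       242.8953       242.8953
  2       250.00       235.9925       471.9851
  3       250.00       229.2859       687.8578
  4       250.00       222.7699       891.0796
  5       250.00       216.4391     1,082.1953
  6    25,250.00    21,239.1009   127,434.6055
  Σ                 22,386.4836   130,810.6185
P = 22,386.4836; Macaulay duration = 130,810.6185 / 22,386.4836 = 5.84329 half-year periods = 2.92164 years.
Modified duration = D_Mac / (1 + y) = 2.92164 / 1.02925 = 2.83861 years.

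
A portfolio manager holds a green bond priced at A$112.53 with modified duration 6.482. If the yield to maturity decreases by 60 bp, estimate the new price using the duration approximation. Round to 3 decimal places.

A$116.907

Duration approximation: ΔP/P ≈ -D_mod · Δy = -6.482 × (-0.006) = +0.038892.
New price ≈ 112.53 × (1 + 0.038892) = 116.90651676.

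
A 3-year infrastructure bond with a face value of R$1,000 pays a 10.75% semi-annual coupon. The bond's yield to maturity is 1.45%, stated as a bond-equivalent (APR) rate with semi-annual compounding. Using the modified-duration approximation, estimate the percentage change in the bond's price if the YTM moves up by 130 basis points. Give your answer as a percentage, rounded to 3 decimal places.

Periodic yield y = 0.00725. Modified duration first:
  t   CF        PV=CF/(1+0.00725)^t    t·PV
  1        53.75        53.3631        53.3631
  2        53.75        52.9790       105.9580
  3        53.75        52.5977       157.7931
  4        53.75        52.2191       208.8764
  5        53.75        51.8432       259.2162
  6     1,053.75     1,009.0529     6,054.3173
  Σ                  1,272.0550     6,839.5241
P = 1,272.0550; D_Mac = 5.37675 half-year periods = 2.68838 yrs; D_mod = 2.68838/(1+0.00725) = 2.66903 yrs.
ΔP/P ≈ -D_mod · Δy = -2.66903 × (+0.013) = -0.034697 = -3.4697%.

-3.470%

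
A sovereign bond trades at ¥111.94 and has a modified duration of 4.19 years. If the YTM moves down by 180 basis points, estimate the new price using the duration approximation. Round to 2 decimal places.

¥120.38

Duration approximation: ΔP/P ≈ -D_mod · Δy = -4.19 × (-0.018) = +0.075420.
New price ≈ 111.94 × (1 + 0.075420) = 120.3825148.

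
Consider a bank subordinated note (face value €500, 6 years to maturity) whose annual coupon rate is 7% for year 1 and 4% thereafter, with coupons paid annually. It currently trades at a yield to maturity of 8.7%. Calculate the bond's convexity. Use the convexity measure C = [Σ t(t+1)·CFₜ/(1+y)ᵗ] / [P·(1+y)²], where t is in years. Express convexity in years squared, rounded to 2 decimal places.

29.65

With y = 0.087:
  t   CF        PV=CF/(1+0.087)^t    t·PV        t(t+1)·PV
  1        35.00        32.1987        32.1987          64.3974
  2        20.00        16.9266        33.8533         101.5599
  3        20.00        15.5719        46.7157         186.8627
  4        20.00        14.3256        57.3023         286.5113
  5        20.00        13.1790        65.8950         395.3698
  6       520.00       315.2289     1,891.3736      13,239.6154
  Σ                    407.4307     2,127.3385      14,274.3166
P = 407.4307.
Convexity = Σ t(t+1)·PV / [P·(1+y)²] = 14,274.3166 / (407.4307 × 1.181569) = 29.65121.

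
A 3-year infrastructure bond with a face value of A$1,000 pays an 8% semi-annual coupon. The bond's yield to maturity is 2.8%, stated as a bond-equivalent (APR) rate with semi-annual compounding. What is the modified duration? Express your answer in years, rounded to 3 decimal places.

2.709 years

Periodic yield y = 0.014. First find Macaulay duration:
  t   CF        PV=CF/(1+0.014)^t    t·PV
  1        40.00        39.4477        39.4477
  2        40.00        38.9031        77.8062
  3        40.00        38.3660       115.0979
  4        40.00        37.8363       151.3450
  5        40.00        37.3139       186.5693
  6     1,040.00       956.7657     5,740.5944
  Σ                  1,148.6326     6,310.8605
P = 1,148.6326; Macaulay duration = 6,310.8605 / 1,148.6326 = 5.49424 half-year periods = 2.74712 years.
Modified duration = D_Mac / (1 + y) = 2.74712 / 1.014 = 2.70919 years.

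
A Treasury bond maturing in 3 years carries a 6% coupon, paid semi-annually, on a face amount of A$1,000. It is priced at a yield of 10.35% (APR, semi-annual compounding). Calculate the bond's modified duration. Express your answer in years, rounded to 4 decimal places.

Periodic yield y = 0.05175. First find Macaulay duration:
  t   CF        PV=CF/(1+0.05175)^t    t·PV
  1        30.00        28.5239        28.5239
  2        30.00        27.1204        54.2408
  3        30.00        25.7860        77.3579
  4        30.00        24.5172        98.0689
  5        30.00        23.3109       116.5544
  6     1,030.00       760.9605     4,565.7629
  Σ                    890.2189     4,940.5088
P = 890.2189; Macaulay duration = 4,940.5088 / 890.2189 = 5.54977 half-year periods = 2.77488 years.
Modified duration = D_Mac / (1 + y) = 2.77488 / 1.05175 = 2.63835 years.

2.6383 years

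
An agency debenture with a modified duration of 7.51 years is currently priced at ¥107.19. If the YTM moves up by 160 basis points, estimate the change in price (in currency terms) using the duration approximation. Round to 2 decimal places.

Duration approximation: ΔP/P ≈ -D_mod · Δy = -7.51 × (+0.016) = -0.120160.
ΔP ≈ 107.19 × (-0.120160) = -12.8799504.

-¥12.88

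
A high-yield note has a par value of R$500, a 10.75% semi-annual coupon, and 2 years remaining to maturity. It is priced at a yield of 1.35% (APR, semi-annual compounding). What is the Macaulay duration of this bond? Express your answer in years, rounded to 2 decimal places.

Periodic yield y = 0.00675. Discount each cash flow and weight by its period:
  t   CF        PV=CF/(1+0.00675)^t    t·PV
  1       26.875        26.6948        26.6948
  2       26.875        26.5158        53.0317
  3       26.875        26.3380        79.0141
  4      526.875       512.8862     2,051.5449
  Σ                    592.4349     2,210.2855
Price P = Σ PV = 592.4349.
Macaulay duration = Σ(t·PV) / P = 2,210.2855 / 592.4349 = 3.73085 half-year periods.
In years: 3.73085 / 2 = 1.86542 years.

1.87 years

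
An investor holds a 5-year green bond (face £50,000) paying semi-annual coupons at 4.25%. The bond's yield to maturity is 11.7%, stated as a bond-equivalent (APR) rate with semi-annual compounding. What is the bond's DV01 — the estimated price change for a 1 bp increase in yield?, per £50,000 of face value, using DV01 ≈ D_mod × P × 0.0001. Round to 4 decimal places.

£15.2491

Periodic yield y = 0.0585.
  t   CF        PV=CF/(1+0.0585)^t    t·PV
  1     1,062.50     1,003.7789     1,003.7789
  2     1,062.50       948.3032     1,896.6064
  3     1,062.50       895.8934     2,687.6803
  4     1,062.50       846.3802     3,385.5208
  5     1,062.50       799.6034     3,998.0170
  6     1,062.50       755.4118     4,532.4708
  7     1,062.50       713.6625     4,995.6378
  8     1,062.50       674.2206     5,393.7651
  9     1,062.50       636.9586     5,732.6270
  10   51,062.50    28,919.6778   289,196.7782
  Σ                 36,193.8905   322,822.8822
P = 36,193.8905; D_Mac = 8.91926 half-year periods = 4.45963 yrs; D_mod = 4.21316 yrs.
DV01 ≈ 4.21316 × 36,193.8905 × 0.0001 = 15.249073.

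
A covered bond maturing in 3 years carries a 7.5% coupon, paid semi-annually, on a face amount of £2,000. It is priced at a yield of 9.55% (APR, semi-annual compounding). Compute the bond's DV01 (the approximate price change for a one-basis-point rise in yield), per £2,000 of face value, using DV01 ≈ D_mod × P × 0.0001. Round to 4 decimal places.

Periodic yield y = 0.04775.
  t   CF        PV=CF/(1+0.04775)^t    t·PV
  1        75.00        71.5820        71.5820
  2        75.00        68.3197       136.6394
  3        75.00        65.2061       195.6183
  4        75.00        62.2344       248.9376
  5        75.00        59.3981       296.9907
  6     2,075.00     1,568.4551     9,410.7305
  Σ                  1,895.1954    10,360.4985
P = 1,895.1954; D_Mac = 5.46672 half-year periods = 2.73336 yrs; D_mod = 2.60879 yrs.
DV01 ≈ 2.60879 × 1,895.1954 × 0.0001 = 0.494417.

£0.4944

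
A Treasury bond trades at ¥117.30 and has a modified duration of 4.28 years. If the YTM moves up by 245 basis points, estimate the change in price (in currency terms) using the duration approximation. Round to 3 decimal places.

-¥12.300

Duration approximation: ΔP/P ≈ -D_mod · Δy = -4.28 × (+0.0245) = -0.104860.
ΔP ≈ 117.30 × (-0.104860) = -12.300078.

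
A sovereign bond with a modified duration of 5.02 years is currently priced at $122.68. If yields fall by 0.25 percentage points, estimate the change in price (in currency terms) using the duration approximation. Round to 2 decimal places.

Duration approximation: ΔP/P ≈ -D_mod · Δy = -5.02 × (-0.0025) = +0.012550.
ΔP ≈ 122.68 × (+0.012550) = +1.539634.

+$1.54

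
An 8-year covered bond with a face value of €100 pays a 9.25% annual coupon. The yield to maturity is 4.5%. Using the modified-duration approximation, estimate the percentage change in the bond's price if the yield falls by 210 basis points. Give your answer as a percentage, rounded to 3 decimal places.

+12.594%

Periodic yield y = 0.045. Modified duration first:
  t   CF        PV=CF/(1+0.045)^t    t·PV
  1         9.25         8.8517         8.8517
  2         9.25         8.4705        16.9410
  3         9.25         8.1057        24.3172
  4         9.25         7.7567        31.0268
  5         9.25         7.4227        37.1134
  6         9.25         7.1030        42.6182
  7         9.25         6.7972        47.5801
  8       109.25        76.8230       614.5838
  Σ                    131.3305       823.0322
P = 131.3305; D_Mac = 6.26688 yrs; D_mod = 6.26688/(1+0.045) = 5.99701 yrs.
ΔP/P ≈ -D_mod · Δy = -5.99701 × (-0.021) = +0.125937 = +12.5937%.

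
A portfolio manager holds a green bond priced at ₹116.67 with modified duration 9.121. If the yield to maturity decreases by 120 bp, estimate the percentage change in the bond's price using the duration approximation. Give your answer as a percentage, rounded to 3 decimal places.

Duration approximation: ΔP/P ≈ -D_mod · Δy = -9.121 × (-0.012) = +0.109452.
As a percentage: +10.9452%.

+10.945%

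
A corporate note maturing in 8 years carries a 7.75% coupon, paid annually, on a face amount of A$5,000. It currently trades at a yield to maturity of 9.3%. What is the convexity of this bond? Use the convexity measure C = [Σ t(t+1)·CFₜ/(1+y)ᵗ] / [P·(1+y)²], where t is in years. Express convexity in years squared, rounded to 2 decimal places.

With y = 0.093:
  t   CF        PV=CF/(1+0.093)^t    t·PV        t(t+1)·PV
  1       387.50       354.5288       354.5288         709.0576
  2       387.50       324.3631       648.7261       1,946.1783
  3       387.50       296.7640       890.2920       3,561.1680
  4       387.50       271.5133     1,086.0531       5,430.2654
  5       387.50       248.4110     1,242.0552       7,452.3313
  6       387.50       227.2745     1,363.6471       9,545.5295
  7       387.50       207.9364     1,455.5550      11,644.4398
  8     5,387.50     2,645.0019    21,160.0152     190,440.1365
  Σ                  4,575.7930    28,200.8724     230,729.1065
P = 4,575.7930.
Convexity = Σ t(t+1)·PV / [P·(1+y)²] = 230,729.1065 / (4,575.7930 × 1.194649) = 42.20809.

42.21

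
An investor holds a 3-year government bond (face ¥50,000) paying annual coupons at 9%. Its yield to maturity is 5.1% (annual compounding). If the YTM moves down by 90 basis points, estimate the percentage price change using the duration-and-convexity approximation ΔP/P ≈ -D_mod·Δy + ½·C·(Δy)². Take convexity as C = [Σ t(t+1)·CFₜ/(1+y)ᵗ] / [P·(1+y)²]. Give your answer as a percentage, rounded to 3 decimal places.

With y = 0.051:
  t   CF        PV=CF/(1+0.051)^t    t·PV        t(t+1)·PV
  1     4,500.00     4,281.6365     4,281.6365       8,563.2731
  2     4,500.00     4,073.8692     8,147.7384      24,443.2152
  3    54,500.00    46,944.8931   140,834.6792     563,338.7169
  Σ                 55,300.3988   153,264.0542     596,345.2052
P = 55,300.3988; D_Mac = 2.77148 yrs; D_mod = 2.63700 yrs; C = 9.76257.
Duration effect: -2.63700 × (-0.009) = +0.023733
Convexity effect: 0.5 × 9.76257 × (-0.009)² = +0.0003954
ΔP/P ≈ +0.023733 + 0.0003954 = +0.024128 = +2.4128%.

+2.413%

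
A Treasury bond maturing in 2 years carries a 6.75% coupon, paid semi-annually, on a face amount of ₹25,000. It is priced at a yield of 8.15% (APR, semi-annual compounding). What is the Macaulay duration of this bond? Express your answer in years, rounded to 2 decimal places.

Periodic yield y = 0.04075. Discount each cash flow and weight by its period:
  t   CF        PV=CF/(1+0.04075)^t    t·PV
  1       843.75       810.7134       810.7134
  2       843.75       778.9704     1,557.9408
  3       843.75       748.4702     2,245.4107
  4    25,843.75    22,027.7355    88,110.9420
  Σ                 24,365.8895    92,725.0069
Price P = Σ PV = 24,365.8895.
Macaulay duration = Σ(t·PV) / P = 92,725.0069 / 24,365.8895 = 3.80553 half-year periods.
In years: 3.80553 / 2 = 1.90276 years.

1.90 years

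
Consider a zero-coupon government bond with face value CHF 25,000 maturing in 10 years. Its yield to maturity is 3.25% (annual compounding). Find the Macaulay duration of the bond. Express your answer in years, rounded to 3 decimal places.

A zero-coupon bond has a single cash flow at maturity, so its Macaulay duration equals its maturity: 10 years.

10.000 years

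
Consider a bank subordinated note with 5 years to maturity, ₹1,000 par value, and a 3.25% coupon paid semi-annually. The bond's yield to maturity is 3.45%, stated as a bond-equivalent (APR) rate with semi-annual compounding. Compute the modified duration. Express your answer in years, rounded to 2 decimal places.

4.57 years

Periodic yield y = 0.01725. First find Macaulay duration:
  t   CF        PV=CF/(1+0.01725)^t    t·PV
  1        16.25        15.9744        15.9744
  2        16.25        15.7036        31.4071
  3        16.25        15.4373        46.3118
  4        16.25        15.1755        60.7019
  5        16.25        14.9181        74.5907
  6        16.25        14.6652        87.9910
  7        16.25        14.4165       100.9154
  8        16.25        14.1720       113.3762
  9        16.25        13.9317       125.3853
  10    1,016.25       856.4925     8,564.9252
  Σ                    990.8868     9,221.5791
P = 990.8868; Macaulay duration = 9,221.5791 / 990.8868 = 9.30639 half-year periods = 4.65320 years.
Modified duration = D_Mac / (1 + y) = 4.65320 / 1.01725 = 4.57429 years.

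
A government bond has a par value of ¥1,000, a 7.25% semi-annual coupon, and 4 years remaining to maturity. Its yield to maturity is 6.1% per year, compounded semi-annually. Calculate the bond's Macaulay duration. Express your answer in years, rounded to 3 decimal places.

Periodic yield y = 0.0305. Discount each cash flow and weight by its period:
  t   CF        PV=CF/(1+0.0305)^t    t·PV
  1        36.25        35.1771        35.1771
  2        36.25        34.1360        68.2719
  3        36.25        33.1256        99.3769
  4        36.25        32.1452       128.5808
  5        36.25        31.1938       155.9689
  6        36.25        30.2705       181.6232
  7        36.25        29.3746       205.6222
  8     1,036.25       814.8555     6,518.8436
  Σ                  1,040.2782     7,393.4646
Price P = Σ PV = 1,040.2782.
Macaulay duration = Σ(t·PV) / P = 7,393.4646 / 1,040.2782 = 7.10720 half-year periods.
In years: 7.10720 / 2 = 3.55360 years.

3.554 years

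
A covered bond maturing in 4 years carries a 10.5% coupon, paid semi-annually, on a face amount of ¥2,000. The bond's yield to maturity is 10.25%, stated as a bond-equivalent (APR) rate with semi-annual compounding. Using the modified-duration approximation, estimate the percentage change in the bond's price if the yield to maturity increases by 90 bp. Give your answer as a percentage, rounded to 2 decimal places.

Periodic yield y = 0.05125. Modified duration first:
  t   CF        PV=CF/(1+0.05125)^t    t·PV
  1       105.00        99.8811        99.8811
  2       105.00        95.0117       190.0235
  3       105.00        90.3798       271.1393
  4       105.00        85.9736       343.8945
  5       105.00        81.7823       408.9114
  6       105.00        77.7953       466.7717
  7       105.00        74.0026       518.0185
  8     2,105.00     1,411.2502    11,290.0019
  Σ                  2,016.0767    13,588.6420
P = 2,016.0767; D_Mac = 6.74014 half-year periods = 3.37007 yrs; D_mod = 3.37007/(1+0.05125) = 3.20577 yrs.
ΔP/P ≈ -D_mod · Δy = -3.20577 × (+0.009) = -0.028852 = -2.8852%.

-2.89%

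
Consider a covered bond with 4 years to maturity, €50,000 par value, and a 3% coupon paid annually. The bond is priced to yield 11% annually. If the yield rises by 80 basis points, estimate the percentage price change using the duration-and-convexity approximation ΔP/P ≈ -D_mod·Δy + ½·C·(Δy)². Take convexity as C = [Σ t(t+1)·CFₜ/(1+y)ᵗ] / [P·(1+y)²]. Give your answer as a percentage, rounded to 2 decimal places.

-2.69%

With y = 0.11:
  t   CF        PV=CF/(1+0.11)^t    t·PV        t(t+1)·PV
  1     1,500.00     1,351.3514     1,351.3514       2,702.7027
  2     1,500.00     1,217.4336     2,434.8673       7,304.6019
  3     1,500.00     1,096.7871     3,290.3612      13,161.4449
  4    51,500.00    33,924.6452   135,698.5807     678,492.9034
  Σ                 37,590.2172   142,775.1605     701,661.6528
P = 37,590.2172; D_Mac = 3.79820 yrs; D_mod = 3.42180 yrs; C = 15.14980.
Duration effect: -3.42180 × (+0.008) = -0.027374
Convexity effect: 0.5 × 15.14980 × (0.008)² = +0.0004848
ΔP/P ≈ -0.027374 + 0.0004848 = -0.026890 = -2.6890%.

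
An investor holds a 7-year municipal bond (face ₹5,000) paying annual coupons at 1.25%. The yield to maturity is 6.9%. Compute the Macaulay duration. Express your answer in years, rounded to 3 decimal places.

Periodic yield y = 0.069. Discount each cash flow and weight by its year:
  t   CF        PV=CF/(1+0.069)^t    t·PV
  1        62.50        58.4659        58.4659
  2        62.50        54.6921       109.3842
  3        62.50        51.1619       153.4858
  4        62.50        47.8596       191.4385
  5        62.50        44.7705       223.8523
  6        62.50        41.8807       251.2841
  7     5,062.50     3,173.3728    22,213.6098
  Σ                  3,472.2035    23,201.5205
Price P = Σ PV = 3,472.2035.
Macaulay duration = Σ(t·PV) / P = 23,201.5205 / 3,472.2035 = 6.68207 years.

6.682 years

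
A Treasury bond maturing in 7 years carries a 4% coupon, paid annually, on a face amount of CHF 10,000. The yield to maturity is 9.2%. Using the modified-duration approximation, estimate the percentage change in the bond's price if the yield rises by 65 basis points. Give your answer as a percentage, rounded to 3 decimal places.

-3.628%

Periodic yield y = 0.092. Modified duration first:
  t   CF        PV=CF/(1+0.092)^t    t·PV
  1       400.00       366.3004       366.3004
  2       400.00       335.4399       670.8798
  3       400.00       307.1794       921.5382
  4       400.00       281.2998     1,125.1992
  5       400.00       257.6006     1,288.0028
  6       400.00       235.8979     1,415.3877
  7    10,400.00     5,616.6178    39,316.3245
  Σ                  7,400.3358    45,103.6325
P = 7,400.3358; D_Mac = 6.09481 yrs; D_mod = 6.09481/(1+0.092) = 5.58133 yrs.
ΔP/P ≈ -D_mod · Δy = -5.58133 × (+0.0065) = -0.036279 = -3.6279%.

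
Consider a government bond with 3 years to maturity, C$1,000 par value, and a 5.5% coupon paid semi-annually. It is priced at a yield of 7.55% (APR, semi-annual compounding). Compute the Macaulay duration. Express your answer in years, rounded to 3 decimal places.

Periodic yield y = 0.03775. Discount each cash flow and weight by its period:
  t   CF        PV=CF/(1+0.03775)^t    t·PV
  1        27.50        26.4996        26.4996
  2        27.50        25.5357        51.0713
  3        27.50        24.6068        73.8203
  4        27.50        23.7116        94.8466
  5        27.50        22.8491       114.2455
  6     1,027.50       822.6695     4,936.0168
  Σ                    945.8723     5,296.5001
Price P = Σ PV = 945.8723.
Macaulay duration = Σ(t·PV) / P = 5,296.5001 / 945.8723 = 5.59959 half-year periods.
In years: 5.59959 / 2 = 2.79980 years.

2.800 years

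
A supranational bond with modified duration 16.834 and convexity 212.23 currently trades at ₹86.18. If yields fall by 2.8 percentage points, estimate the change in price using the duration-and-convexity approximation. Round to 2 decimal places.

Duration effect: -D_mod·Δy = -16.834 × (-0.028) = +0.471352
Convexity effect: ½·C·(Δy)² = 0.5 × 212.23 × (-0.028)² = +0.08319416
ΔP/P ≈ +0.471352 + 0.08319416 = +0.55454616
ΔP ≈ 86.18 × (+0.55454616) = +47.7907880688.

+₹47.79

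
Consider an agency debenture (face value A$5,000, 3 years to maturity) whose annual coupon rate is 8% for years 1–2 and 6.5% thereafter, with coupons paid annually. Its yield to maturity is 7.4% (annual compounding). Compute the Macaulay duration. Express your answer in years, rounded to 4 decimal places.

2.7824 years

Periodic yield y = 0.074. Discount each cash flow and weight by its year:
  t   CF        PV=CF/(1+0.074)^t    t·PV
  1       400.00       372.4395       372.4395
  2       400.00       346.7779       693.5558
  3     5,325.00     4,298.3994    12,895.1982
  Σ                  5,017.6168    13,961.1935
Price P = Σ PV = 5,017.6168.
Macaulay duration = Σ(t·PV) / P = 13,961.1935 / 5,017.6168 = 2.78244 years.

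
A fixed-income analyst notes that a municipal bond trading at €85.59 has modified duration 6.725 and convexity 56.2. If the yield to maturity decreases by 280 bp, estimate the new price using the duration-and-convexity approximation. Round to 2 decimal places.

€103.59

Duration effect: -D_mod·Δy = -6.725 × (-0.028) = +0.188300
Convexity effect: ½·C·(Δy)² = 0.5 × 56.2 × (-0.028)² = +0.0220304
ΔP/P ≈ +0.188300 + 0.0220304 = +0.2103304
New price ≈ 85.59 × (1 + 0.2103304) = 103.592178936.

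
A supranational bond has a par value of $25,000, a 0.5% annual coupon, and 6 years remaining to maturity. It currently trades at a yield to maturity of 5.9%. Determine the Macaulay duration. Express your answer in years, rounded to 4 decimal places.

Periodic yield y = 0.059. Discount each cash flow and weight by its year:
  t   CF        PV=CF/(1+0.059)^t    t·PV
  1       125.00       118.0359       118.0359
  2       125.00       111.4598       222.9195
  3       125.00       105.2500       315.7500
  4       125.00        99.3862       397.5449
  5       125.00        93.8491       469.2456
  6    25,125.00    17,812.7228   106,876.3369
  Σ                 18,340.7038   108,399.8328
Price P = Σ PV = 18,340.7038.
Macaulay duration = Σ(t·PV) / P = 108,399.8328 / 18,340.7038 = 5.91034 years.

5.9103 years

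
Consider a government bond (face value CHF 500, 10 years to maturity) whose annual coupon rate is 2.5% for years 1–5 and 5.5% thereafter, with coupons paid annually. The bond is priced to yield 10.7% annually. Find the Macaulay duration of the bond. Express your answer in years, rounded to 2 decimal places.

Periodic yield y = 0.107. Discount each cash flow and weight by its year:
  t   CF        PV=CF/(1+0.107)^t    t·PV
  1        12.50        11.2918        11.2918
  2        12.50        10.2003        20.4007
  3        12.50         9.2144        27.6432
  4        12.50         8.3238        33.2950
  5        12.50         7.5192        37.5960
  6        27.50        14.9433        89.6599
  7        27.50        13.4989        94.4925
  8        27.50        12.1942        97.5532
  9        27.50        11.0155        99.1395
  10      527.50       190.8738     1,908.7377
  Σ                    289.0752     2,419.8096
Price P = Σ PV = 289.0752.
Macaulay duration = Σ(t·PV) / P = 2,419.8096 / 289.0752 = 8.37087 years.

8.37 years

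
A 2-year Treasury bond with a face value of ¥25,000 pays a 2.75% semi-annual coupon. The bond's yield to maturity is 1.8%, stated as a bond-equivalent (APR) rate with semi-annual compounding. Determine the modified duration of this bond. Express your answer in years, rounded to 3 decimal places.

1.943 years

Periodic yield y = 0.009. First find Macaulay duration:
  t   CF        PV=CF/(1+0.009)^t    t·PV
  1       343.75       340.6838       340.6838
  2       343.75       337.6450       675.2901
  3       343.75       334.6333     1,003.9000
  4    25,343.75    24,451.5397    97,806.1587
  Σ                 25,464.5019    99,826.0326
P = 25,464.5019; Macaulay duration = 99,826.0326 / 25,464.5019 = 3.92020 half-year periods = 1.96010 years.
Modified duration = D_Mac / (1 + y) = 1.96010 / 1.009 = 1.94262 years.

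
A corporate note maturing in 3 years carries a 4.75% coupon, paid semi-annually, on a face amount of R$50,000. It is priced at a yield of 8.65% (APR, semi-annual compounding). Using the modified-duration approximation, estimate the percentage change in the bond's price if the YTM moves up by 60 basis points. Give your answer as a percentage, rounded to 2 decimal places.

Periodic yield y = 0.04325. Modified duration first:
  t   CF        PV=CF/(1+0.04325)^t    t·PV
  1     1,187.50     1,138.2698     1,138.2698
  2     1,187.50     1,091.0806     2,182.1612
  3     1,187.50     1,045.8477     3,137.5430
  4     1,187.50     1,002.4900     4,009.9600
  5     1,187.50       960.9298     4,804.6489
  6    51,187.50    39,703.9357   238,223.6142
  Σ                 44,942.5536   253,496.1971
P = 44,942.5536; D_Mac = 5.64045 half-year periods = 2.82022 yrs; D_mod = 2.82022/(1+0.04325) = 2.70331 yrs.
ΔP/P ≈ -D_mod · Δy = -2.70331 × (+0.006) = -0.016220 = -1.6220%.

-1.62%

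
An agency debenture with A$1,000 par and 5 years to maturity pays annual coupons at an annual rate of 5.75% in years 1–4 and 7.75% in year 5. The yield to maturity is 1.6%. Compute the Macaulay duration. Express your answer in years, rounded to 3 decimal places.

Periodic yield y = 0.016. Discount each cash flow and weight by its year:
  t   CF        PV=CF/(1+0.016)^t    t·PV
  1        57.50        56.5945        56.5945
  2        57.50        55.7032       111.4065
  3        57.50        54.8260       164.4781
  4        57.50        53.9626       215.8505
  5     1,077.50       995.2879     4,976.4397
  Σ                  1,216.3743     5,524.7692
Price P = Σ PV = 1,216.3743.
Macaulay duration = Σ(t·PV) / P = 5,524.7692 / 1,216.3743 = 4.54200 years.

4.542 years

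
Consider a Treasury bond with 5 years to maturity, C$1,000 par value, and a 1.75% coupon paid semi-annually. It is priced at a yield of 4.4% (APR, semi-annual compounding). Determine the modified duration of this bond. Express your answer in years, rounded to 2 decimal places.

Periodic yield y = 0.022. First find Macaulay duration:
  t   CF        PV=CF/(1+0.022)^t    t·PV
  1         8.75         8.5616         8.5616
  2         8.75         8.3773        16.7547
  3         8.75         8.1970        24.5910
  4         8.75         8.0206        32.0822
  5         8.75         7.8479        39.2395
  6         8.75         7.6790        46.0738
  7         8.75         7.5137        52.5956
  8         8.75         7.3519        58.8154
  9         8.75         7.1937        64.7430
  10    1,008.75       811.4740     8,114.7396
  Σ                    882.2166     8,458.1965
P = 882.2166; Macaulay duration = 8,458.1965 / 882.2166 = 9.58744 half-year periods = 4.79372 years.
Modified duration = D_Mac / (1 + y) = 4.79372 / 1.022 = 4.69053 years.

4.69 years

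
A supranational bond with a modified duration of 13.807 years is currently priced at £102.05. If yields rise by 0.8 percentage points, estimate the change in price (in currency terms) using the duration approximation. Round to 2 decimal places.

Duration approximation: ΔP/P ≈ -D_mod · Δy = -13.807 × (+0.008) = -0.110456.
ΔP ≈ 102.05 × (-0.110456) = -11.2720348.

-£11.27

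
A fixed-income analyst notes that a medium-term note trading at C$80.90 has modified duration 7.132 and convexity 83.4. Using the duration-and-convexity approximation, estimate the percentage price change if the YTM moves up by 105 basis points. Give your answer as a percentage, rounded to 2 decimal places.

-7.03%

Duration effect: -D_mod·Δy = -7.132 × (+0.0105) = -0.074886
Convexity effect: ½·C·(Δy)² = 0.5 × 83.4 × (0.0105)² = +0.004597425
ΔP/P ≈ -0.074886 + 0.004597425 = -0.070288575
= -7.0288575%.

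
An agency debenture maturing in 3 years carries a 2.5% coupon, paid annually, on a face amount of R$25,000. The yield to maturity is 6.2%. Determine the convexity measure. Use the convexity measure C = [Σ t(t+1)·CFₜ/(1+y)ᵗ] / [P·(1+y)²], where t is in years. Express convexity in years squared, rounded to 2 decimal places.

10.28

With y = 0.062:
  t   CF        PV=CF/(1+0.062)^t    t·PV        t(t+1)·PV
  1       625.00       588.5122       588.5122       1,177.0245
  2       625.00       554.1547     1,108.3093       3,324.9279
  3    25,625.00    21,393.9178    64,181.7535     256,727.0142
  Σ                 22,536.5847    65,878.5751     261,228.9666
P = 22,536.5847.
Convexity = Σ t(t+1)·PV / [P·(1+y)²] = 261,228.9666 / (22,536.5847 × 1.127844) = 10.27742.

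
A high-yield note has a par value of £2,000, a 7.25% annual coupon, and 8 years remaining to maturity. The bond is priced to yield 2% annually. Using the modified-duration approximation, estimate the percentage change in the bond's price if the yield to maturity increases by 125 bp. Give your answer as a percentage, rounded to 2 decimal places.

Periodic yield y = 0.02. Modified duration first:
  t   CF        PV=CF/(1+0.02)^t    t·PV
  1       145.00       142.1569       142.1569
  2       145.00       139.3695       278.7389
  3       145.00       136.6367       409.9102
  4       145.00       133.9576       535.8303
  5       145.00       131.3310       656.6548
  6       145.00       128.7559       772.5351
  7       145.00       126.2312       883.6186
  8     2,145.00     1,830.7368    14,645.8948
  Σ                  2,769.1756    18,325.3397
P = 2,769.1756; D_Mac = 6.61762 yrs; D_mod = 6.61762/(1+0.02) = 6.48786 yrs.
ΔP/P ≈ -D_mod · Δy = -6.48786 × (+0.0125) = -0.081098 = -8.1098%.

-8.11%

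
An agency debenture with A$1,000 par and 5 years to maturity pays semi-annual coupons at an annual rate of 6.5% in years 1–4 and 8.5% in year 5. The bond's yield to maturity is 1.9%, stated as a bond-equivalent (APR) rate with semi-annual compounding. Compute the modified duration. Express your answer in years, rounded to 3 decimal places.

4.383 years

Periodic yield y = 0.0095. First find Macaulay duration:
  t   CF        PV=CF/(1+0.0095)^t    t·PV
  1        32.50        32.1942        32.1942
  2        32.50        31.8912        63.7824
  3        32.50        31.5911        94.7732
  4        32.50        31.2938       125.1751
  5        32.50        30.9993       154.9964
  6        32.50        30.7076       184.2454
  7        32.50        30.4186       212.9301
  8        32.50        30.1323       241.0587
  9        42.50        39.0330       351.2971
  10    1,042.50       948.4465     9,484.4648
  Σ                  1,236.7075    10,944.9175
P = 1,236.7075; Macaulay duration = 10,944.9175 / 1,236.7075 = 8.85005 half-year periods = 4.42502 years.
Modified duration = D_Mac / (1 + y) = 4.42502 / 1.0095 = 4.38338 years.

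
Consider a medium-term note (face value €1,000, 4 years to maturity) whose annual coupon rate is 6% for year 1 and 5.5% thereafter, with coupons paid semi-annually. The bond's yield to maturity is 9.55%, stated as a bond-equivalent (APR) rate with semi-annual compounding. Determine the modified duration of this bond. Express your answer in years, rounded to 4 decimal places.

3.4338 years

Periodic yield y = 0.04775. First find Macaulay duration:
  t   CF        PV=CF/(1+0.04775)^t    t·PV
  1        30.00        28.6328        28.6328
  2        30.00        27.3279        54.6558
  3        27.50        23.9089        71.7267
  4        27.50        22.8193        91.2771
  5        27.50        21.7793       108.8966
  6        27.50        20.7868       124.7205
  7        27.50        19.8394       138.8760
  8     1,027.50       707.4903     5,659.9222
  Σ                    872.5846     6,278.7077
P = 872.5846; Macaulay duration = 6,278.7077 / 872.5846 = 7.19553 half-year periods = 3.59776 years.
Modified duration = D_Mac / (1 + y) = 3.59776 / 1.04775 = 3.43380 years.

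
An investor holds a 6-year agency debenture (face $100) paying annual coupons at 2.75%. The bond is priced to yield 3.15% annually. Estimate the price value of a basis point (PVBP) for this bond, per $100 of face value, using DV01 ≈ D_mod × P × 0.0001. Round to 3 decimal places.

Periodic yield y = 0.0315.
  t   CF        PV=CF/(1+0.0315)^t    t·PV
  1         2.75         2.6660         2.6660
  2         2.75         2.5846         5.1692
  3         2.75         2.5057         7.5170
  4         2.75         2.4292         9.7166
  5         2.75         2.3550        11.7749
  6       102.75        85.3034       511.8205
  Σ                     97.8439       548.6643
P = 97.8439; D_Mac = 5.60755 yrs; D_mod = 5.43631 yrs.
DV01 ≈ 5.43631 × 97.8439 × 0.0001 = 0.053191.

$0.053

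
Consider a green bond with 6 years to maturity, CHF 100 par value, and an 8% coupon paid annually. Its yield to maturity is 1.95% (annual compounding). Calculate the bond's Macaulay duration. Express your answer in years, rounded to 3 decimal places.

Periodic yield y = 0.0195. Discount each cash flow and weight by its year:
  t   CF        PV=CF/(1+0.0195)^t    t·PV
  1         8.00         7.8470         7.8470
  2         8.00         7.6969        15.3938
  3         8.00         7.5497        22.6490
  4         8.00         7.4053        29.6211
  5         8.00         7.2636        36.3182
  6       108.00        96.1835       577.1007
  Σ                    133.9459       688.9298
Price P = Σ PV = 133.9459.
Macaulay duration = Σ(t·PV) / P = 688.9298 / 133.9459 = 5.14334 years.

5.143 years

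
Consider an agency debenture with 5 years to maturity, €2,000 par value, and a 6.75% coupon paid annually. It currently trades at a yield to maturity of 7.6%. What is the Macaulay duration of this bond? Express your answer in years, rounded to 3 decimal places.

Periodic yield y = 0.076. Discount each cash flow and weight by its year:
  t   CF        PV=CF/(1+0.076)^t    t·PV
  1       135.00       125.4647       125.4647
  2       135.00       116.6029       233.2057
  3       135.00       108.3670       325.1009
  4       135.00       100.7128       402.8512
  5     2,135.00     1,480.2550     7,401.2748
  Σ                  1,931.4023     8,487.8973
Price P = Σ PV = 1,931.4023.
Macaulay duration = Σ(t·PV) / P = 8,487.8973 / 1,931.4023 = 4.39468 years.

4.395 years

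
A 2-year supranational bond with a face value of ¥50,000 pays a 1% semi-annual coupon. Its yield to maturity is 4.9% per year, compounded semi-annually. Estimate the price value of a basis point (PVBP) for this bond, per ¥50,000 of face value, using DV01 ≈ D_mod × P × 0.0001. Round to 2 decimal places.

¥8.97

Periodic yield y = 0.0245.
  t   CF        PV=CF/(1+0.0245)^t    t·PV
  1       250.00       244.0215       244.0215
  2       250.00       238.1859       476.3718
  3       250.00       232.4899       697.4697
  4    50,250.00    45,612.9557   182,451.8228
  Σ                 46,327.6530   183,869.6858
P = 46,327.6530; D_Mac = 3.96890 half-year periods = 1.98445 yrs; D_mod = 1.93699 yrs.
DV01 ≈ 1.93699 × 46,327.6530 × 0.0001 = 8.973630.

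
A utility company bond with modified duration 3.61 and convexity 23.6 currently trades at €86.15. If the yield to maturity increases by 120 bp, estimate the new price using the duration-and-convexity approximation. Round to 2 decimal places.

€82.56

Duration effect: -D_mod·Δy = -3.61 × (+0.012) = -0.043320
Convexity effect: ½·C·(Δy)² = 0.5 × 23.6 × (0.012)² = +0.0016992
ΔP/P ≈ -0.043320 + 0.0016992 = -0.0416208
New price ≈ 86.15 × (1 - 0.0416208) = 82.56436808.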